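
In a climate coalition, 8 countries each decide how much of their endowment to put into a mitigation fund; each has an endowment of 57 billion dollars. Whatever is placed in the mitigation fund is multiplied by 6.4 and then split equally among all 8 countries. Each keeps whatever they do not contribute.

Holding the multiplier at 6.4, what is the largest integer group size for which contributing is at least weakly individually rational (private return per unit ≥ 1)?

6

Private return per unit is 6.4/(group size), which is ≥ 1 whenever the group size is ≤ 6.4.
The largest such integer is 6.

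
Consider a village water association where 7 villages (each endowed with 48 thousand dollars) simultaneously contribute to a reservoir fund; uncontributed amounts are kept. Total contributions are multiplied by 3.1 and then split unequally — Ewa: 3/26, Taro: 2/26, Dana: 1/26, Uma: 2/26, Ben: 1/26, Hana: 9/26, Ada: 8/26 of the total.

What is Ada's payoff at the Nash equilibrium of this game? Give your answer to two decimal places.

Player j's private return per contributed unit is 3.1 × (j's share). Contributing is weakly dominant for j when that share is at least 1/3.1 = 0.3226, and contributing 0 is dominant otherwise.
The only share above 0.3226 is Hana's 9/26, contributing 48; the remaining 6 contribute 0. Total contributed: 48.
Ada keeps 48 and receives 3.1 × 48 × 8/26 = 45.78 from the reservoir fund, for a payoff of 93.78.

93.78 thousand dollars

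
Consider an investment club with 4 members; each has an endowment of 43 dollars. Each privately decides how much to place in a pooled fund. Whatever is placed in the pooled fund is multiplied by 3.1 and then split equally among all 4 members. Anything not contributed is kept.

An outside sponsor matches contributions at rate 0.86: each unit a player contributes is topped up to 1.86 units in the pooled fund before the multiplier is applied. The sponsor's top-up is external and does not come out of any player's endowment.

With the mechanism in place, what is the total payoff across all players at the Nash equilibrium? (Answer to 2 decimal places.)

The effective private return per unit is now 3.1 × 1.86 / 4 = 1.4415 > 1, so every player's dominant strategy flips to full contribution.
At the Nash equilibrium everyone contributes 43. Group total payoff = 3.1 × 1.86 × 172 = 991.75.

991.75 dollars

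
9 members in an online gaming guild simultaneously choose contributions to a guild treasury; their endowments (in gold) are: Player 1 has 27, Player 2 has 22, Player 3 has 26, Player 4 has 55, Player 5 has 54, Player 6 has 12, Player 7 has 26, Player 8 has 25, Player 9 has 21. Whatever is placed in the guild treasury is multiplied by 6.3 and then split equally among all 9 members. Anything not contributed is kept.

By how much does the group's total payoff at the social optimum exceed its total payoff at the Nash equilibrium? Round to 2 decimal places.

The private return per contributed unit is 6.3/9 = 0.7000 < 1 for every player regardless of endowment, so the Nash equilibrium is zero contribution and the group total is Σ E_j = 27 + 22 + 26 + 55 + 54 + 12 + 26 + 25 + 21 = 268.
Each contributed unit returns 6.300 to the group, so the social optimum is full contribution by everyone: group total = 6.300 × 268 = 1688.40.
Efficiency loss = (6.300 − 1) × 268 = 1420.40.

1420.40 gold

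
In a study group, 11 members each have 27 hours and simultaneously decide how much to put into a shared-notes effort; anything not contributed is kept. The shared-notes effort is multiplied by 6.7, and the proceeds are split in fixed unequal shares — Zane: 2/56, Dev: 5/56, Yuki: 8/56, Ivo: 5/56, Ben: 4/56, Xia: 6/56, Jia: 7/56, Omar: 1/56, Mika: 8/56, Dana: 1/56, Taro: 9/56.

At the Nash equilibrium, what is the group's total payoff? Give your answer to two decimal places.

Player j's private return per contributed unit is 6.7 × (j's share). Contributing is weakly dominant for j when that share is at least 1/6.7 = 0.1493, and contributing 0 is dominant otherwise.
The only share above 0.1493 is Taro's 9/56, contributing 27; the remaining 10 contribute 0. Total contributed: 27.
The shared-notes effort pays out 6.7 × 27 = 180.90 in total (split across the unequal shares, but the aggregate is all that matters for the group sum).
The 10 free-riders keep 27 each, adding 270. Group total = 270 + 180.90 = 450.90.

450.90 hours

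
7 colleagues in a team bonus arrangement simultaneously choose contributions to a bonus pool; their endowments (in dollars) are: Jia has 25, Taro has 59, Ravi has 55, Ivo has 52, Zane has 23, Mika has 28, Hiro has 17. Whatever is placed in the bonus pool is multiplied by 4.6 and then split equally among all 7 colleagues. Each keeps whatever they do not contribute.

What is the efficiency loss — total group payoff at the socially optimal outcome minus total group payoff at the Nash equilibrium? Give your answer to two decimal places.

932.40 dollars

The private return per contributed unit is 4.6/7 = 0.6571 < 1 for every player regardless of endowment, so the Nash equilibrium is zero contribution and the group total is Σ E_j = 25 + 59 + 55 + 52 + 23 + 28 + 17 = 259.
Each contributed unit returns 4.600 to the group, so the social optimum is full contribution by everyone: group total = 4.600 × 259 = 1191.40.
Efficiency loss = (4.600 − 1) × 259 = 932.40.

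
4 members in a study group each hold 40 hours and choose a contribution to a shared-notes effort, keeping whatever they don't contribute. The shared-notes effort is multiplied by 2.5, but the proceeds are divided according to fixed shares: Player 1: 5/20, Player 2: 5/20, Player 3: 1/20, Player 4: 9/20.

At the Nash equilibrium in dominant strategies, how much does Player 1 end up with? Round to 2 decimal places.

A player with share s gets back 2.5·s per unit contributed, so full contribution is dominant for anyone with s > 1/2.5 = 0.4000 and zero contribution is dominant for anyone below.
The only share above 0.4000 is Player 4's 9/20, contributing 40; the remaining 3 contribute 0. Total contributed: 40.
Player 1 keeps 40 and receives 2.5 × 40 × 5/20 = 25.00 from the shared-notes effort, for a payoff of 65.00.

65.00 hours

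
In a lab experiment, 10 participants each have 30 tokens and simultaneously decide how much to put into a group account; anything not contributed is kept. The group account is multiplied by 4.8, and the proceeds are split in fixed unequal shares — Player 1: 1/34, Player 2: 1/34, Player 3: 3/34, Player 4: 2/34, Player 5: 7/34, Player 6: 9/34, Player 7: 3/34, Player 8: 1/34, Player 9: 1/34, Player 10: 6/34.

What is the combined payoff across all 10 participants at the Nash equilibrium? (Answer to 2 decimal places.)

Player j's private return per contributed unit is 4.8 × (j's share). Contributing is weakly dominant for j when that share is at least 1/4.8 = 0.2083, and contributing 0 is dominant otherwise.
Only Player 6 (9/34) clears that bar, contributing 30; the remaining 9 contribute 0. Total contributed: 30.
The group account pays out 4.8 × 30 = 144.00 in total (split across the unequal shares, but the aggregate is all that matters for the group sum).
The 9 free-riders keep 30 each, adding 270. Group total = 270 + 144.00 = 414.00.

414.00 tokens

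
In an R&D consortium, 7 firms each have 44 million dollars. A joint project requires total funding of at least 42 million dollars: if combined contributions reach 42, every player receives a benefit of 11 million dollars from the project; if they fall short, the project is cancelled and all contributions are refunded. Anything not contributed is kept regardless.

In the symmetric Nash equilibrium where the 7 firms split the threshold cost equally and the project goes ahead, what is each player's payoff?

Equal share of the threshold: 42/7 = 6.
At this profile no one gains by cutting their contribution: any cut drops the total below 42, the project is cancelled, contributions are refunded, and the deviator ends with 44, which is less than 44 − 6 + 11 = 49. Contributing more than 6 just wastes the excess. So contributing exactly 6 is a best response.
Each player's payoff: 44 − 6 + 11 = 49.

49 million dollars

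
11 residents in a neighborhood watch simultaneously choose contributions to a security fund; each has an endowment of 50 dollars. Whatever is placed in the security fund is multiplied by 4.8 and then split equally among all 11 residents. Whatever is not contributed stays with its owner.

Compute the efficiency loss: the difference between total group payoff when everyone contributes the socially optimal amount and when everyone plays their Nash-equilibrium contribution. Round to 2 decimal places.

2090.00 dollars

Each contributed unit returns 4.8/11 = 0.4364 to its contributor — below 1 — so contributing 0 is dominant for every player. At the Nash equilibrium everyone keeps their 50, and the group total is 11 × 50 = 550.
Each contributed unit returns 4.800 to the group as a whole (0.4364 to each of 11 players), which exceeds 1, so the social optimum is full contribution: group total = 4.800 × 550 = 2640.00.
Efficiency loss = 2640.00 − 550 = 2090.00.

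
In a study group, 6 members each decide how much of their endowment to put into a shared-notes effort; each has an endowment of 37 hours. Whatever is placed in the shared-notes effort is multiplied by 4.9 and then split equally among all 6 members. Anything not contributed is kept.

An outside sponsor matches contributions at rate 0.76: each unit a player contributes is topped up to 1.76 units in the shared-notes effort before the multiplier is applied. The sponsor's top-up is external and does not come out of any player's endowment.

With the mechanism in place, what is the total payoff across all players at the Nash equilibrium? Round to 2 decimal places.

With the mechanism, a contributed unit returns 4.9 × 1.76 / 6 = 1.4373 per unit of net cost to the contributor — now above 1 — so contributing fully is weakly dominant for every player.
So the Nash equilibrium is full contribution by all 6; the group earns 4.9 × 1.76 × 222 = 1914.53.

1914.53 hours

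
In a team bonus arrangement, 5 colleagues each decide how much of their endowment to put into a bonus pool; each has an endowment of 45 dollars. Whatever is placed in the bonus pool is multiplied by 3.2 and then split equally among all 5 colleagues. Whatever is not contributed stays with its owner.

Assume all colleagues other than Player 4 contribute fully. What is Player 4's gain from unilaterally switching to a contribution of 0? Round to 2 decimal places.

16.20 dollars

Switching from a contribution of 45 to 0 lets Player 4 keep an extra 45 dollars, but lowers the bonus pool by 45, which costs Player 4 their own share of that drop: 3.2/5 × 45 = 28.80.
Net gain = 45 − 28.80 = 16.20. The private return per contributed unit (0.6400) is below 1, so free-riding is indeed the best response regardless of what the others do.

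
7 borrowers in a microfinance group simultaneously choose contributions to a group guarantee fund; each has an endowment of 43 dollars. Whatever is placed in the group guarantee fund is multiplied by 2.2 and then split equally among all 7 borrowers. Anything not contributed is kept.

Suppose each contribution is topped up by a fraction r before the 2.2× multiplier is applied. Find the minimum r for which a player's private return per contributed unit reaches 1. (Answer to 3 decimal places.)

2.182

With matching at rate r, one contributed unit becomes (1 + r) in the group guarantee fund and returns 2.2 × (1 + r) / 7 to the contributor.
Setting this equal to 1: 1 + r = 7/2.2 = 3.1818.
So the minimum matching rate is r = 3.1818 − 1 = 2.182.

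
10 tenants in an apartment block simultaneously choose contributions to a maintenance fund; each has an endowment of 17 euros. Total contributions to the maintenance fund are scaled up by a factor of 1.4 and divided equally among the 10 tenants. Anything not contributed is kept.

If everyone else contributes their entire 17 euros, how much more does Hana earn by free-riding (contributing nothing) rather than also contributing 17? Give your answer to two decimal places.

Switching from a contribution of 17 to 0 lets Hana keep an extra 17 euros, but lowers the maintenance fund by 17, which costs Hana their own share of that drop: 1.4/10 × 17 = 2.38.
Net gain = 17 − 2.38 = 14.62. The private return per contributed unit (0.1400) is below 1, so free-riding is indeed the best response regardless of what the others do.

14.62 euros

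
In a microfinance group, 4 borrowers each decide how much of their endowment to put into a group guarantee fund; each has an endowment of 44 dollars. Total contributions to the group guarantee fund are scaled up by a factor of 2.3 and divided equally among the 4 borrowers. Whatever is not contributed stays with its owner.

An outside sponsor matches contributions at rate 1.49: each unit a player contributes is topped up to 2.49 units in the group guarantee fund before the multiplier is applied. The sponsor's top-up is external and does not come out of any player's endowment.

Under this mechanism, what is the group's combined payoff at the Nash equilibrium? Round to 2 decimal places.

With the mechanism, a contributed unit returns 2.3 × 2.49 / 4 = 1.4318 per unit of net cost to the contributor — now above 1 — so contributing fully is weakly dominant for every player.
So the Nash equilibrium is full contribution by all 4; the group earns 2.3 × 2.49 × 176 = 1007.95.

1007.95 dollars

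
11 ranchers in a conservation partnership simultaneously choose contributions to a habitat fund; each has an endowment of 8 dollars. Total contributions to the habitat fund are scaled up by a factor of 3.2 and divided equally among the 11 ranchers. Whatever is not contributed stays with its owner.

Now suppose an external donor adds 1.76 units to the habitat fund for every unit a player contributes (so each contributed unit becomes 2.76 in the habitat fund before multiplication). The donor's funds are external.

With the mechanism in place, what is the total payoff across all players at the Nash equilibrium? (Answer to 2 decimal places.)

88.00 dollars

The effective private return is 3.2 × 2.76 / 11 = 0.8029, which is still under 1, so the mechanism doesn't change anyone's dominant strategy: zero contribution.
At the Nash equilibrium no one contributes; group total payoff = 11 × 8 = 88.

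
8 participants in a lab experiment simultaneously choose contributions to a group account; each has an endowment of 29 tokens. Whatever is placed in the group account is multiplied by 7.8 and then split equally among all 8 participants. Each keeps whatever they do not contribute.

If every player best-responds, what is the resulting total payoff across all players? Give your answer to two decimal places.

232.00 tokens

Each contributed unit returns 7.8/8 = 0.9750 to its contributor — below 1 — so contributing 0 is dominant for every player. At the Nash equilibrium everyone keeps their 29, and the group total is 8 × 29 = 232.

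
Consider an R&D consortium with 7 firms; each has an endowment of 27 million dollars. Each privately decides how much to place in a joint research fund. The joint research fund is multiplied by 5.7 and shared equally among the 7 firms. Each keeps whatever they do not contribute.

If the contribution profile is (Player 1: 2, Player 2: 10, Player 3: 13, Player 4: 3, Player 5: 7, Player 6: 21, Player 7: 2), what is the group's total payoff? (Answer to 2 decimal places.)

461.60 million dollars

Total contributed: 2 + 10 + 13 + 3 + 7 + 21 + 2 = 58; total kept: 7 × 27 − 58 = 131.
The joint research fund pays out 5.7 × 58 = 330.60 in aggregate.
Group total = 131 + 330.60 = 461.60.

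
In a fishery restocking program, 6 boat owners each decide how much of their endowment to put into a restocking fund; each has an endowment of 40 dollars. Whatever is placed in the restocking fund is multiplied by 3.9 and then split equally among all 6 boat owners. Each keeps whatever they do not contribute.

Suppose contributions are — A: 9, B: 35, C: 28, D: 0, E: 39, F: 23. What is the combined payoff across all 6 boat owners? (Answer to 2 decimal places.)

Total contributed: 9 + 35 + 28 + 0 + 39 + 23 = 134; total kept: 6 × 40 − 134 = 106.
The restocking fund pays out 3.9 × 134 = 522.60 in aggregate.
Group total = 106 + 522.60 = 628.60.

628.60 dollars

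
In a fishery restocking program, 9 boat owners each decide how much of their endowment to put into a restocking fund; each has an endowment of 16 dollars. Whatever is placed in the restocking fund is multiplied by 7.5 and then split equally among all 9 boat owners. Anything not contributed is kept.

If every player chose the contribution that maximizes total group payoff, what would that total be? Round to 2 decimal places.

Each contributed unit returns 7.500 to the group as a whole (0.8333 to each of 9 players), which exceeds 1, so the social optimum is full contribution: group total = 7.500 × 144 = 1080.00.

1080.00 dollars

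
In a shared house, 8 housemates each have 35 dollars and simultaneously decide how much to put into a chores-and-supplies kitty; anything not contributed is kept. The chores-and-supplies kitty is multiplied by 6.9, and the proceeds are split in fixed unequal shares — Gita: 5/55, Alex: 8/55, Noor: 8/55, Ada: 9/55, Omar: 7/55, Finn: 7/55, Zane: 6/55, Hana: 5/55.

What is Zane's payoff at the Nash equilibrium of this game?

A player with share s gets back 6.9·s per unit contributed, so full contribution is dominant for anyone with s > 1/6.9 = 0.1449 and zero contribution is dominant for anyone below.
Alex, Noor and Ada are above the threshold, contributing 35 each; the remaining 5 contribute 0. Total contributed: 105.
Zane keeps 35 and receives 6.9 × 105 × 6/55 = 79.04 from the chores-and-supplies kitty, for a payoff of 114.04.

114.04 dollars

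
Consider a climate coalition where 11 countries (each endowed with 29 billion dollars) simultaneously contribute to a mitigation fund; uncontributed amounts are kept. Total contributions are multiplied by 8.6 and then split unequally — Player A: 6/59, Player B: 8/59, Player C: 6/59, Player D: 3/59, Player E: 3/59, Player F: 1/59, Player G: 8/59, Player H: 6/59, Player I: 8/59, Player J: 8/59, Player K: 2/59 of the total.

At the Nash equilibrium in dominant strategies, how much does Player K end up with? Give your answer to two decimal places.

62.82 billion dollars

Each unit j contributes comes back to j as 8.6 × (j's share), so j prefers to contribute only if that share exceeds 1/8.6 = 0.1163; otherwise keeping the unit dominates.
The shares above 0.1163 belong to Player B, Player G, Player I and Player J, contributing 29 each; the remaining 7 contribute 0. Total contributed: 116.
Player K keeps 29 and receives 8.6 × 116 × 2/59 = 33.82 from the mitigation fund, for a payoff of 62.82.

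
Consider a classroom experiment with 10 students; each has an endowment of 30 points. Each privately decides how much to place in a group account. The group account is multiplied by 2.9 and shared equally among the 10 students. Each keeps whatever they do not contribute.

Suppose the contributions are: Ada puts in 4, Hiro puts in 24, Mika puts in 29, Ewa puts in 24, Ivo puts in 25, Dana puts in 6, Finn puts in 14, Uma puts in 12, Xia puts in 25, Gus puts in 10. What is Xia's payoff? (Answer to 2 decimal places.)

Total contributed: 4 + 24 + 29 + 24 + 25 + 6 + 14 + 12 + 25 + 10 = 173.
Each receives 2.9 × 173 / 10 = 50.17 from the group account.
Xia keeps 30 − 25 = 5, so Xia's payoff is 5 + 50.17 = 55.17.

55.17 points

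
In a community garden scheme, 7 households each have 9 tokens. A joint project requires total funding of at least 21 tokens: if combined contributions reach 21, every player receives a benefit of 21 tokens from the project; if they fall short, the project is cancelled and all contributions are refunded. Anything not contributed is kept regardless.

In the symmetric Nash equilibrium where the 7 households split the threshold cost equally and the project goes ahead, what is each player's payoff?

Equal share of the threshold: 21/7 = 3.
At this profile no one gains by cutting their contribution: any cut drops the total below 21, the project is cancelled, contributions are refunded, and the deviator ends with 9, which is less than 9 − 3 + 21 = 27. Contributing more than 3 just wastes the excess. So contributing exactly 3 is a best response.
Each player's payoff: 9 − 3 + 21 = 27.

27 tokens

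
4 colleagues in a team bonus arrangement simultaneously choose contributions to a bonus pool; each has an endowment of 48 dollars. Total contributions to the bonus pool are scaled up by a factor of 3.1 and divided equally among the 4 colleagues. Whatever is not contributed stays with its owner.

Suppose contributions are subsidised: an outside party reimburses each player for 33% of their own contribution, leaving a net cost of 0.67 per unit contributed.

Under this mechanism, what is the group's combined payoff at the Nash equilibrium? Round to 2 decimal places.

The effective private return per unit is now (3.1/4) / 0.67 = 1.1567 > 1, so every player's dominant strategy flips to full contribution.
So the Nash equilibrium is full contribution by all 4; the group earns 4 × (48 × 0.33 + 3.1 × 48) = 658.56.

658.56 dollars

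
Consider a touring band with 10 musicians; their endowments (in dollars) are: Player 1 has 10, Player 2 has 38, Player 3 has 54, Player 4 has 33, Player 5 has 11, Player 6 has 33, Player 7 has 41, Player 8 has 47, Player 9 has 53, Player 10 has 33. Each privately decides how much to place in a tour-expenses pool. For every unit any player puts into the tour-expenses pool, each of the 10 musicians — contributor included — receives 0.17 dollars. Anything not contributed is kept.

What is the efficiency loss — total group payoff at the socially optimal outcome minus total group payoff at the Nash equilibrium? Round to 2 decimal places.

247.10 dollars

The private return per contributed unit is 0.17 < 1 for everyone, so the Nash equilibrium is zero contribution and the group total is Σ E_j = 10 + 38 + 54 + 33 + 11 + 33 + 41 + 47 + 53 + 33 = 353.
Each contributed unit returns 1.700 to the group, so the social optimum is full contribution by everyone: group total = 1.700 × 353 = 600.10.
Efficiency loss = (1.700 − 1) × 353 = 247.10.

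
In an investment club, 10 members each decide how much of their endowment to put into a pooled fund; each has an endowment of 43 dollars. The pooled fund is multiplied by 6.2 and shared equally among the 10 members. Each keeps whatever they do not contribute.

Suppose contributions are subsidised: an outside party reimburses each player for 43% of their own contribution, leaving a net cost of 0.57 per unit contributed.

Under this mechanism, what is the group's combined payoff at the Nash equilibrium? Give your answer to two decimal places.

The effective private return per unit is now (6.2/10) / 0.57 = 1.0877 > 1, so every player's dominant strategy flips to full contribution.
At the Nash equilibrium everyone contributes 43. Group total payoff = 10 × (43 × 0.43 + 6.2 × 43) = 2850.90.

2850.90 dollars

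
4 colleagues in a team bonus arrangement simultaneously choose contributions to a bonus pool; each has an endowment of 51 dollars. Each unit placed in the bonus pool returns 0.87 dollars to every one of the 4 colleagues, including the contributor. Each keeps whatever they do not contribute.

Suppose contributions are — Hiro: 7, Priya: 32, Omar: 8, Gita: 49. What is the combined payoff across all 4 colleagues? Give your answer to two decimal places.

442.08 dollars

Total contributed: 7 + 32 + 8 + 49 = 96; total kept: 4 × 51 − 96 = 108.
The bonus pool pays out 0.87 × 4 × 96 = 334.08 in aggregate.
Group total = 108 + 334.08 = 442.08.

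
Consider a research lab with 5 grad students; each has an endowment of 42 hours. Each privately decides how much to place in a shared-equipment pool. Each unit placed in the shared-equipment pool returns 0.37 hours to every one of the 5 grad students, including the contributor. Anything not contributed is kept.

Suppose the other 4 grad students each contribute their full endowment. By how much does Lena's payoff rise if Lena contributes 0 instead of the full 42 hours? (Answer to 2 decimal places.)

26.46 hours

Switching from a contribution of 42 to 0 lets Lena keep an extra 42 hours, but lowers the shared-equipment pool by 42, which costs Lena their own share of that drop: 0.37 × 42 = 15.54.
Net gain = 42 − 15.54 = 26.46. The private return per contributed unit (0.37) is below 1, so free-riding is indeed the best response regardless of what the others do.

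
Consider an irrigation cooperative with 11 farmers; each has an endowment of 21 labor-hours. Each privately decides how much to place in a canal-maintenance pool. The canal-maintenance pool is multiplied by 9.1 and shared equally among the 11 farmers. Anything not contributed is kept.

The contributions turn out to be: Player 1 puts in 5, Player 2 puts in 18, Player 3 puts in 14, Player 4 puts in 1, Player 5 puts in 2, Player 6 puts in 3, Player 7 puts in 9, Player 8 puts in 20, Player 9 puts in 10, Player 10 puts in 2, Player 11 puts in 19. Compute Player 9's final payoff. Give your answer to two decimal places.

Total contributed: 5 + 18 + 14 + 1 + 2 + 3 + 9 + 20 + 10 + 2 + 19 = 103.
Each receives 9.1 × 103 / 11 = 85.21 from the canal-maintenance pool.
Player 9 keeps 21 − 10 = 11, so Player 9's payoff is 11 + 85.21 = 96.21.

96.21 labor-hours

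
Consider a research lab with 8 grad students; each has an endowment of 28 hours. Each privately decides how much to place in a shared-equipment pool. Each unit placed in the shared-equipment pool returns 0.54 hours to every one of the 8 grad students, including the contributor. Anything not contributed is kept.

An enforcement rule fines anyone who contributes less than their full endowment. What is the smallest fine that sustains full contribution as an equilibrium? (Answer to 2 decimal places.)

Given the others contribute fully, the best deviation is to contribute 0 (any partial contribution still incurs the fine and gives up units whose private return 0.54 is below 1).
Deviating from 28 to 0 saves 28 hours but forfeits the deviator's share of the drop in the shared-equipment pool: 0.54 × 28 = 15.12.
So the deviation gain is 28 − 15.12 = 12.88, and the fine must be at least 12.88 hours to wipe it out.

12.88 hours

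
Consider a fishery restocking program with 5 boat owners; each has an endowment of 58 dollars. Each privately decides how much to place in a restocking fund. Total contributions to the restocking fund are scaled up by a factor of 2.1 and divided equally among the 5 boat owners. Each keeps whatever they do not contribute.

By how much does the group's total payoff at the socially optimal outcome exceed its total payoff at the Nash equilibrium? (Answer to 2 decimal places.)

Each contributed unit returns 2.1/5 = 0.4200 to its contributor — below 1 — so contributing 0 is dominant for every player. At the Nash equilibrium everyone keeps their 58, and the group total is 5 × 58 = 290.
Each contributed unit returns 2.100 to the group as a whole (0.4200 to each of 5 players), which exceeds 1, so the social optimum is full contribution: group total = 2.100 × 290 = 609.00.
Efficiency loss = 609.00 − 290 = 319.00.

319.00 dollars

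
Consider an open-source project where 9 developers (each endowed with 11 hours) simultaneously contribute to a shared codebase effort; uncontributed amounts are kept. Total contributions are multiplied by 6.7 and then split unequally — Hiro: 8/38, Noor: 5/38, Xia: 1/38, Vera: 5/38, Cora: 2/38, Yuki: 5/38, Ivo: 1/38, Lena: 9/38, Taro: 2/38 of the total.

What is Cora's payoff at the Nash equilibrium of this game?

For player j, contributing a unit is worthwhile iff 6.7 × (j's share) ≥ 1, i.e. iff j's share is at least 0.1493.
Hiro and Lena are above the threshold, contributing 11 each; the remaining 7 contribute 0. Total contributed: 22.
Cora keeps 11 and receives 6.7 × 22 × 2/38 = 7.76 from the shared codebase effort, for a payoff of 18.76.

18.76 hours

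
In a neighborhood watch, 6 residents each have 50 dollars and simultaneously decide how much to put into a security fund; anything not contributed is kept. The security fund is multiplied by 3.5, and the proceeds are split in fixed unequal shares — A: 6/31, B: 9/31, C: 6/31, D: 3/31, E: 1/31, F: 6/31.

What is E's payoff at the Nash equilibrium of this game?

55.65 dollars

Player j's private return per contributed unit is 3.5 × (j's share). Contributing is weakly dominant for j when that share is at least 1/3.5 = 0.2857, and contributing 0 is dominant otherwise.
B alone (share 9/31) is above the threshold, contributing 50; the remaining 5 contribute 0. Total contributed: 50.
E keeps 50 and receives 3.5 × 50 × 1/31 = 5.65 from the security fund, for a payoff of 55.65.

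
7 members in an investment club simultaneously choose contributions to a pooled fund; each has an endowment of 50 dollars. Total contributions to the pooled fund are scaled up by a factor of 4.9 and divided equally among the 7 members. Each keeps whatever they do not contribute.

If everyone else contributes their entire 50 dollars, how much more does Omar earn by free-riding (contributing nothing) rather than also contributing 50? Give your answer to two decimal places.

Switching from a contribution of 50 to 0 lets Omar keep an extra 50 dollars, but lowers the pooled fund by 50, which costs Omar their own share of that drop: 4.9/7 × 50 = 35.00.
Net gain = 50 − 35.00 = 15.00. The private return per contributed unit (0.7000) is below 1, so free-riding is indeed the best response regardless of what the others do.

15.00 dollars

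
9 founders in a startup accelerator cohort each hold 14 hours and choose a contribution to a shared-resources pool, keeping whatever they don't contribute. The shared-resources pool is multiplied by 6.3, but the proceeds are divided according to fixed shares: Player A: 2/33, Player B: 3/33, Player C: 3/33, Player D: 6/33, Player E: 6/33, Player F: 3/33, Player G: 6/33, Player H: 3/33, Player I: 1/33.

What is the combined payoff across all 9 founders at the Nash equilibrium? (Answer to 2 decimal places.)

A player with share s gets back 6.3·s per unit contributed, so full contribution is dominant for anyone with s > 1/6.3 = 0.1587 and zero contribution is dominant for anyone below.
Player D, Player E and Player G are above the threshold, contributing 14 each; the remaining 6 contribute 0. Total contributed: 42.
The shared-resources pool pays out 6.3 × 42 = 264.60 in total (split across the unequal shares, but the aggregate is all that matters for the group sum).
The 6 free-riders keep 14 each, adding 84. Group total = 84 + 264.60 = 348.60.

348.60 hours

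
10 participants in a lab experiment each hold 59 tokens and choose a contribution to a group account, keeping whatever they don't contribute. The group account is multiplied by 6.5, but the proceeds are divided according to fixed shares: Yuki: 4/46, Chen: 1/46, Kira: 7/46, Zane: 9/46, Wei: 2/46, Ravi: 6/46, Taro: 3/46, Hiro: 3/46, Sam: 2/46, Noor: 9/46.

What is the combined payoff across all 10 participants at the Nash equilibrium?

1239.00 tokens

Player j's private return per contributed unit is 6.5 × (j's share). Contributing is weakly dominant for j when that share is at least 1/6.5 = 0.1538, and contributing 0 is dominant otherwise.
Zane and Noor clear that bar, contributing 59 each; the remaining 8 contribute 0. Total contributed: 118.
The group account pays out 6.5 × 118 = 767.00 in total (split across the unequal shares, but the aggregate is all that matters for the group sum).
The 8 free-riders keep 59 each, adding 472. Group total = 472 + 767.00 = 1239.00.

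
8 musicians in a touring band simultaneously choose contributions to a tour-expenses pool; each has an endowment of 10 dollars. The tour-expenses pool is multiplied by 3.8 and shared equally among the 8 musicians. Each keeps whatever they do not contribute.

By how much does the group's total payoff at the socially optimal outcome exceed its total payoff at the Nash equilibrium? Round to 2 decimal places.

Each contributed unit returns 3.8/8 = 0.4750 to its contributor — below 1 — so contributing 0 is dominant for every player. At the Nash equilibrium everyone keeps their 10, and the group total is 8 × 10 = 80.
Each contributed unit returns 3.800 to the group as a whole (0.4750 to each of 8 players), which exceeds 1, so the social optimum is full contribution: group total = 3.800 × 80 = 304.00.
Efficiency loss = 304.00 − 80 = 224.00.

224.00 dollars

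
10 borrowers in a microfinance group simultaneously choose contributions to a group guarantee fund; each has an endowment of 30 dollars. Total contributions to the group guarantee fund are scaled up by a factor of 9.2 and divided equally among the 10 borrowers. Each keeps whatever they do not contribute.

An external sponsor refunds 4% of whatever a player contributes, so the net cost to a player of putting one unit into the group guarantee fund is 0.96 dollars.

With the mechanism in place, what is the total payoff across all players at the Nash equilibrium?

With the mechanism, a contributed unit returns (9.2/10) / 0.96 = 0.9583 per unit of net cost — still below 1 — so contributing 0 remains dominant for every player.
At the Nash equilibrium no one contributes; group total payoff = 10 × 30 = 300.

300.00 dollars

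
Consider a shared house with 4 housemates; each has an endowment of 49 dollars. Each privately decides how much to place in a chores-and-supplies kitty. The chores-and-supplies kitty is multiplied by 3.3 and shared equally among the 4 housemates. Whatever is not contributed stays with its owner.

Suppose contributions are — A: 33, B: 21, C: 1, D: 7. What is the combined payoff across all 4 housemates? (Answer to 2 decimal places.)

338.60 dollars

Total contributed: 33 + 21 + 1 + 7 = 62; total kept: 4 × 49 − 62 = 134.
The chores-and-supplies kitty pays out 3.3 × 62 = 204.60 in aggregate.
Group total = 134 + 204.60 = 338.60.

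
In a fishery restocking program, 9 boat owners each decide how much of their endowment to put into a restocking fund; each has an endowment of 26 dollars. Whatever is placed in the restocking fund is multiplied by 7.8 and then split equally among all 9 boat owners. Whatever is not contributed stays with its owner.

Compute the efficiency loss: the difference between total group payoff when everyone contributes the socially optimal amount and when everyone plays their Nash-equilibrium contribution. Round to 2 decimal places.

Each contributed unit returns 7.8/9 = 0.8667 to its contributor — below 1 — so contributing 0 is dominant for every player. At the Nash equilibrium everyone keeps their 26, and the group total is 9 × 26 = 234.
Each contributed unit returns 7.800 to the group as a whole (0.8667 to each of 9 players), which exceeds 1, so the social optimum is full contribution: group total = 7.800 × 234 = 1825.20.
Efficiency loss = 1825.20 − 234 = 1591.20.

1591.20 dollars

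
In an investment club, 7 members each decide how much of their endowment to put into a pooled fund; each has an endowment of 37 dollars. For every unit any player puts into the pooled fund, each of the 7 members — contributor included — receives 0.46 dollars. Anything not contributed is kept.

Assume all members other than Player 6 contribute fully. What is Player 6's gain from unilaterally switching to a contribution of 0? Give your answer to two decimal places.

Switching from a contribution of 37 to 0 lets Player 6 keep an extra 37 dollars, but lowers the pooled fund by 37, which costs Player 6 their own share of that drop: 0.46 × 37 = 17.02.
Net gain = 37 − 17.02 = 19.98. The private return per contributed unit (0.46) is below 1, so free-riding is indeed the best response regardless of what the others do.

19.98 dollars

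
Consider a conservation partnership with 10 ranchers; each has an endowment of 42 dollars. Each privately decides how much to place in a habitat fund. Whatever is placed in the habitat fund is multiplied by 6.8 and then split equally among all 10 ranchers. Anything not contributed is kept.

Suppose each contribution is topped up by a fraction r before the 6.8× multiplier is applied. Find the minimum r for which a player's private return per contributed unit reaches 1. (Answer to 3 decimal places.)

0.471

With matching at rate r, one contributed unit becomes (1 + r) in the habitat fund and returns 6.8 × (1 + r) / 10 to the contributor.
Setting this equal to 1: 1 + r = 10/6.8 = 1.4706.
So the minimum matching rate is r = 1.4706 − 1 = 0.471.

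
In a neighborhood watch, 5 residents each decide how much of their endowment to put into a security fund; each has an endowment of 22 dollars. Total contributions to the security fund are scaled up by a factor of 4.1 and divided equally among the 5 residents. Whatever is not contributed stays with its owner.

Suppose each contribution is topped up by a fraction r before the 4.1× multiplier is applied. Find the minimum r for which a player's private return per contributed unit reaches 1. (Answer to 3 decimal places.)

0.220

With matching at rate r, one contributed unit becomes (1 + r) in the security fund and returns 4.1 × (1 + r) / 5 to the contributor.
Setting this equal to 1: 1 + r = 5/4.1 = 1.2195.
So the minimum matching rate is r = 1.2195 − 1 = 0.220.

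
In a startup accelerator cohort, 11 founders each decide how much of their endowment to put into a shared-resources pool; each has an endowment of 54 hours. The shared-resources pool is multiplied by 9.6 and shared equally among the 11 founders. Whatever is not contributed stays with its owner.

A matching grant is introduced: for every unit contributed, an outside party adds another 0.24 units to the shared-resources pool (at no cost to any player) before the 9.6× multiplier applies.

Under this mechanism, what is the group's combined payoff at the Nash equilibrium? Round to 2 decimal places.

Under the mechanism each unit contributed yields 9.6 × 1.24 / 11 = 1.0822 back to its contributor per unit of net cost, which exceeds 1, making full contribution the dominant choice for everyone.
So the Nash equilibrium is full contribution by all 11; the group earns 9.6 × 1.24 × 594 = 7070.98.

7070.98 hours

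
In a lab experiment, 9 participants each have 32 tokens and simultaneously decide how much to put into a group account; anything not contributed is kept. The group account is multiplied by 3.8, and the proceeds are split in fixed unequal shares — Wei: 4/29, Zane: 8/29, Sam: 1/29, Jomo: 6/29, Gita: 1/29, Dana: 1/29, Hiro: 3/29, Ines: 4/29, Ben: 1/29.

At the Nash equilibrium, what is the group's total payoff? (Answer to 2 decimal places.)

Each unit j contributes comes back to j as 3.8 × (j's share), so j prefers to contribute only if that share exceeds 1/3.8 = 0.2632; otherwise keeping the unit dominates.
The only share above 0.2632 is Zane's 8/29, contributing 32; the remaining 8 contribute 0. Total contributed: 32.
The group account pays out 3.8 × 32 = 121.60 in total (split across the unequal shares, but the aggregate is all that matters for the group sum).
The 8 free-riders keep 32 each, adding 256. Group total = 256 + 121.60 = 377.60.

377.60 tokens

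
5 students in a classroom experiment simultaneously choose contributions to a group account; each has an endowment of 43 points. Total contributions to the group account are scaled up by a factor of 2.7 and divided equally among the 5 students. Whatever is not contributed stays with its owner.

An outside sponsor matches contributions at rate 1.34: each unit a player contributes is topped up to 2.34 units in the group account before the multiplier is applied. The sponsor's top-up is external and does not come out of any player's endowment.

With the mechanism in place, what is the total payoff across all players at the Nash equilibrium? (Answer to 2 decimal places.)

1358.37 points

The effective private return per unit is now 2.7 × 2.34 / 5 = 1.2636 > 1, so every player's dominant strategy flips to full contribution.
At the Nash equilibrium everyone contributes 43. Group total payoff = 2.7 × 2.34 × 215 = 1358.37.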